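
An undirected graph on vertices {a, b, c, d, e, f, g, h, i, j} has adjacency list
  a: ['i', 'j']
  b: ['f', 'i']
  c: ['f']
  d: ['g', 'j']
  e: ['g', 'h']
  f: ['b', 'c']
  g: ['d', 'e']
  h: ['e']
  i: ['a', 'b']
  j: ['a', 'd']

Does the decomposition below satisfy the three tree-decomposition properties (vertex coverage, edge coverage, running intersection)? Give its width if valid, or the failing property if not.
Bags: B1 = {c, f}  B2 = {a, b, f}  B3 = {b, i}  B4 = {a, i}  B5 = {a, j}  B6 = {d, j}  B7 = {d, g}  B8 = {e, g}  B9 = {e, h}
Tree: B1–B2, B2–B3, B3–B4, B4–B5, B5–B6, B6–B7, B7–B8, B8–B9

No — bags containing vertex a are not connected in the tree.

A tree decomposition must satisfy three properties: every vertex lies in some bag; for every edge, both endpoints lie together in some bag; and for every vertex, the bags containing it form a connected subtree. Here bags containing vertex a are not connected in the tree, so the decomposition is invalid.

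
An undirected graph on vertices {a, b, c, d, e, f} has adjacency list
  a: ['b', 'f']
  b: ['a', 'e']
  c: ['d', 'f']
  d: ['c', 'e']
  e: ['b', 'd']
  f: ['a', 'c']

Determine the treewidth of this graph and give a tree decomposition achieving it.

Treewidth 2.
One optimal decomposition is:
Bags: B1 = {c, d, f}  B2 = {a, d, f}  B3 = {a, b, d}  B4 = {b, d, e}
Tree: B1–B2, B2–B3, B3–B4

Each bag holds 3 vertices, so the decomposition has width 2, which upper-bounds the treewidth. The edges d–c–f–a–b–e–d form a cycle, so G is not a tree and its treewidth is at least 2. Therefore the treewidth is 2.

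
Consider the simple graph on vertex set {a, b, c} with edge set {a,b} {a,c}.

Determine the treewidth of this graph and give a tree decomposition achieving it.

Each bag holds 2 vertices, so the decomposition has width 1, which upper-bounds the treewidth. G has an edge, so its treewidth is at least 1. Therefore the treewidth is 1.

Treewidth 1.
One such decomposition:
Bags: B1 = {a, c}  B2 = {a, b}
Tree: B1–B2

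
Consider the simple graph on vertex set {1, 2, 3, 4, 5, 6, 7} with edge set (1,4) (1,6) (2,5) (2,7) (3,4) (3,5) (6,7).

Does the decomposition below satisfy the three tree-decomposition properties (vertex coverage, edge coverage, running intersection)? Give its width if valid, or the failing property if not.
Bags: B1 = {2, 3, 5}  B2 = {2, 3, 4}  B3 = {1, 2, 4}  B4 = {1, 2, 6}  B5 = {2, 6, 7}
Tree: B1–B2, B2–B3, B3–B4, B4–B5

Checking the three conditions: (i) the bags cover all of {1, 2, 3, 4, 5, 6, 7}; (ii) for each edge, some bag contains both endpoints; (iii) the bags containing any fixed vertex form a subtree. All hold, so the decomposition is valid with width 3 − 1 = 2.

Yes; width 2.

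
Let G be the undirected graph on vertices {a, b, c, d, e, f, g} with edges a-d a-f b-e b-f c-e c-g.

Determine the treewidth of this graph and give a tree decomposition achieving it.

Every bag has size at most 2, so the width is 2 − 1 = 1 and tw(G) ≤ 1. Since G has at least one edge (e.g. g–c), it is not an edgeless graph, so tw(G) ≥ 1. Therefore the treewidth is 1.

Treewidth 1.
One such decomposition:
Bags: B1 = {c, g}  B2 = {c, e}  B3 = {b, e}  B4 = {b, f}  B5 = {a, f}  B6 = {a, d}
Tree: B1–B2, B2–B3, B3–B4, B4–B5, B5–B6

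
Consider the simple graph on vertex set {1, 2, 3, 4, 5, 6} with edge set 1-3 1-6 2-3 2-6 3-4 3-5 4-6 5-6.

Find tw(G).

2

A width-2 tree decomposition is:
Bags: B1 = {1, 3, 6}  B2 = {3, 4, 6}  B3 = {2, 3, 6}  B4 = {3, 5, 6}
Tree: B1–B2, B2–B3, B3–B4
The largest bag has 3 vertices, giving width 2; this decomposition certifies tw(G) ≤ 2. For the lower bound, G contains the cycle 3–1–6–4–3, so G is not a forest; only forests have treewidth ≤ 1, hence tw(G) ≥ 2. Combining the bounds, tw(G) = 2.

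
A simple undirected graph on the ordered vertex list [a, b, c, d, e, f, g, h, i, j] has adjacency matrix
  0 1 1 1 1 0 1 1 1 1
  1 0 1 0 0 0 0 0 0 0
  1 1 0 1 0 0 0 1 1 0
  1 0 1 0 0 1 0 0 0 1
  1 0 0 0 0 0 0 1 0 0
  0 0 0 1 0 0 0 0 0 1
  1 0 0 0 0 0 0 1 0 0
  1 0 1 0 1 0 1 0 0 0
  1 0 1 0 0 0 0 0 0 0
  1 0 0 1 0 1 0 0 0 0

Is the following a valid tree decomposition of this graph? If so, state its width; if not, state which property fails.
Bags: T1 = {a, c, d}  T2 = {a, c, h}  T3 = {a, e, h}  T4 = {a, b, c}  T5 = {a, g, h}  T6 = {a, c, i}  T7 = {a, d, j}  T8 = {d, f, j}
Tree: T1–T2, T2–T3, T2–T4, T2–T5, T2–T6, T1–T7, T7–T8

Every vertex of G appears in some bag (union = {a, b, c, d, e, f, g, h, i, j}); every edge is covered by a bag; and for each vertex v the set of bags containing v is connected in the bag tree. The decomposition is therefore valid. The largest bag has 3 vertices, so the width is 2.

Yes; width 2.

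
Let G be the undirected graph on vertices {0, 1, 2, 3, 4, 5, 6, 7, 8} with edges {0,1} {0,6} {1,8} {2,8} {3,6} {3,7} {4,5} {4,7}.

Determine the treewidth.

1

A width-1 tree decomposition is:
Bags: B1 = {2, 8}  B2 = {1, 8}  B3 = {0, 1}  B4 = {0, 6}  B5 = {3, 6}  B6 = {3, 7}  B7 = {4, 7}  B8 = {4, 5}
Tree: B1–B2, B2–B3, B3–B4, B4–B5, B5–B6, B6–B7, B7–B8
Each bag holds 2 vertices, so the decomposition has width 1, which upper-bounds the treewidth. Any graph with an edge has treewidth ≥ 1, and G has the edge 2–8. Hence tw(G) = 1 exactly.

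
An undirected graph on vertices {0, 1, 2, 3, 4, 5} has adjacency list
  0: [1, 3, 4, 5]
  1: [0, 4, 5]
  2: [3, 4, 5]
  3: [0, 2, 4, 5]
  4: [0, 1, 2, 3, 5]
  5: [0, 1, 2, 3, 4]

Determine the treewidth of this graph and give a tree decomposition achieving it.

Treewidth 3.
One optimal decomposition is:
Bags: B1 = {0, 3, 4, 5}  B2 = {2, 3, 4, 5}  B3 = {0, 1, 4, 5}
Tree: B1–B2, B1–B3

Every bag has size at most 4, so the width is 4 − 1 = 3 and tw(G) ≤ 3. Conversely, {0, 1, 4, 5} is a clique of size 4, and the vertices of any clique must share a bag in every tree decomposition; so some bag has ≥ 4 vertices and tw(G) ≥ 3. Hence tw(G) = 3 exactly.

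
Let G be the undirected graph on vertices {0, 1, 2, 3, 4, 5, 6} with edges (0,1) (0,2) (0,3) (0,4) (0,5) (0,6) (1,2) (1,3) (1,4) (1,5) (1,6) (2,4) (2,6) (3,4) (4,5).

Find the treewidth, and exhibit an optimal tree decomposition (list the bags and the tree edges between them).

Every bag has size at most 4, so the width is 4 − 1 = 3 and tw(G) ≤ 3. Conversely, {0, 1, 2, 4} is a clique of size 4, and the vertices of any clique must share a bag in every tree decomposition; so some bag has ≥ 4 vertices and tw(G) ≥ 3. The upper and lower bounds meet at 3, so that is the treewidth.

Treewidth 3.
Bags: B1 = {0, 1, 2, 4}  B2 = {0, 1, 4, 5}  B3 = {0, 1, 2, 6}  B4 = {0, 1, 3, 4}
Tree: B1–B2, B1–B3, B2–B4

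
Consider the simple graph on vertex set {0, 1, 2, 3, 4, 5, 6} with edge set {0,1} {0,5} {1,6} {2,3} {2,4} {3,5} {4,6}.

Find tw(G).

A width-2 tree decomposition is:
Bags: B1 = {2, 3, 4}  B2 = {3, 4, 5}  B3 = {0, 4, 5}  B4 = {0, 1, 4}  B5 = {1, 4, 6}
Tree: B1–B2, B2–B3, B3–B4, B4–B5
The largest bag has 3 vertices, giving width 2; this decomposition certifies tw(G) ≤ 2. The edges 4–2–3–5–0–1–6–4 form a cycle, so G is not a tree and its treewidth is at least 2. The upper and lower bounds meet at 2, so that is the treewidth.

2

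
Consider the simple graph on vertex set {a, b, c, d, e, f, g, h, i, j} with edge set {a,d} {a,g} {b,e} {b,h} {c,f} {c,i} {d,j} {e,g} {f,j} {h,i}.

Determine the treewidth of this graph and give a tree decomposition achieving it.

Treewidth 2.
One optimal decomposition is:
Bags: B1 = {b, h, i}  B2 = {b, c, i}  B3 = {b, c, f}  B4 = {b, f, j}  B5 = {b, d, j}  B6 = {a, b, d}  B7 = {a, b, g}  B8 = {b, e, g}
Tree: B1–B2, B2–B3, B3–B4, B4–B5, B5–B6, B6–B7, B7–B8

Each bag holds 3 vertices, so the decomposition has width 2, which upper-bounds the treewidth. Since b–h–i–c–f–j–d–a–g–e–b is a cycle in G, G is not acyclic. Forests are exactly the graphs of treewidth ≤ 1, so tw(G) ≥ 2. Hence tw(G) = 2 exactly.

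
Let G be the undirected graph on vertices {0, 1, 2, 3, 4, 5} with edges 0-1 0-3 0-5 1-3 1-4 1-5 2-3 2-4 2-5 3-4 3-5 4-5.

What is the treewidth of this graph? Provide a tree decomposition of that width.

The largest bag has 4 vertices, giving width 3; this decomposition certifies tw(G) ≤ 3. Conversely, {0, 1, 3, 5} is a clique of size 4, and the vertices of any clique must share a bag in every tree decomposition; so some bag has ≥ 4 vertices and tw(G) ≥ 3. Combining the bounds, tw(G) = 3.

Treewidth 3.
One optimal decomposition is:
Bags: B1 = {1, 3, 4, 5}  B2 = {0, 1, 3, 5}  B3 = {2, 3, 4, 5}
Tree: B1–B2, B1–B3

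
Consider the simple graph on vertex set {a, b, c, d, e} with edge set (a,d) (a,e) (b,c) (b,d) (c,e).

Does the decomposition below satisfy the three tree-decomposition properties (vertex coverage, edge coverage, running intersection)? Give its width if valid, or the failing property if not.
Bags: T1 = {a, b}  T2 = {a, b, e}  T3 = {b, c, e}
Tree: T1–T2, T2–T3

No — vertex d appears in no bag.

A tree decomposition must satisfy three properties: every vertex lies in some bag; for every edge, both endpoints lie together in some bag; and for every vertex, the bags containing it form a connected subtree. Here vertex d appears in no bag, so the decomposition is invalid.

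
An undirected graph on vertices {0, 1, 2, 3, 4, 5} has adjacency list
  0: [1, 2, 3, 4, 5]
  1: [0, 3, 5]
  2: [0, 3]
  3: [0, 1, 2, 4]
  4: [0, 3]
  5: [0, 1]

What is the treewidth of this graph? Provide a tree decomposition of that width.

Treewidth 2.
Bags: B1 = {0, 3, 4}  B2 = {0, 1, 3}  B3 = {0, 1, 5}  B4 = {0, 2, 3}
Tree: B1–B2, B2–B3, B1–B4

The largest bag has 3 vertices, giving width 2; this decomposition certifies tw(G) ≤ 2. On the other hand G contains the 3-clique {0, 1, 3}. A clique must lie in a single bag of any decomposition, so no decomposition can have width below 2. Combining the bounds, tw(G) = 2.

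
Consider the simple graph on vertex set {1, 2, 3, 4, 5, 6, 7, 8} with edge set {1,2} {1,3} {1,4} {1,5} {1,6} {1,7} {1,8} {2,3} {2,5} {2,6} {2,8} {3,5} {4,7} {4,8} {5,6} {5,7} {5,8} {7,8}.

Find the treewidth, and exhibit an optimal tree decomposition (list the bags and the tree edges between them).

Treewidth 3.
One such decomposition:
Bags: B1 = {1, 2, 3, 5}  B2 = {1, 2, 5, 6}  B3 = {1, 2, 5, 8}  B4 = {1, 5, 7, 8}  B5 = {1, 4, 7, 8}
Tree: B1–B2, B2–B3, B3–B4, B4–B5

Each bag holds 4 vertices, so the decomposition has width 3, which upper-bounds the treewidth. Conversely, {1, 4, 7, 8} is a clique of size 4, and the vertices of any clique must share a bag in every tree decomposition; so some bag has ≥ 4 vertices and tw(G) ≥ 3. Therefore the treewidth is 3.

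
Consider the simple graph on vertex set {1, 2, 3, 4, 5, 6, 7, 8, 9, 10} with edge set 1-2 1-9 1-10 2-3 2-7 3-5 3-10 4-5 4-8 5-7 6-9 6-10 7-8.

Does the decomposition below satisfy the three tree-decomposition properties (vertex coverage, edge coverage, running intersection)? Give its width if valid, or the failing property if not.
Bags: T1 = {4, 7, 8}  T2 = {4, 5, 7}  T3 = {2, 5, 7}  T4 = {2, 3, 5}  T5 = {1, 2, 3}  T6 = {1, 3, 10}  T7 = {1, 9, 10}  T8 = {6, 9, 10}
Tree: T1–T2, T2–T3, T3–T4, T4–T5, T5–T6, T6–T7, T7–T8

Checking the three conditions: (i) the bags cover all of {1, 2, 3, 4, 5, 6, 7, 8, 9, 10}; (ii) for each edge, some bag contains both endpoints; (iii) the bags containing any fixed vertex form a subtree. All hold, so the decomposition is valid with width 3 − 1 = 2.

Yes; width 2.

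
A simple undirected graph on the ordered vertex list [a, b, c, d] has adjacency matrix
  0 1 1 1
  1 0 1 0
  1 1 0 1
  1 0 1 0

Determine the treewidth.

A width-2 tree decomposition is:
Bags: B1 = {a, c, d}  B2 = {a, b, c}
Tree: B1–B2
The largest bag has 3 vertices, giving width 2; this decomposition certifies tw(G) ≤ 2. For the lower bound, the 3 vertices {a, c, d} are pairwise adjacent, and any tree decomposition puts a clique entirely inside one bag — forcing width ≥ 2. Therefore the treewidth is 2.

2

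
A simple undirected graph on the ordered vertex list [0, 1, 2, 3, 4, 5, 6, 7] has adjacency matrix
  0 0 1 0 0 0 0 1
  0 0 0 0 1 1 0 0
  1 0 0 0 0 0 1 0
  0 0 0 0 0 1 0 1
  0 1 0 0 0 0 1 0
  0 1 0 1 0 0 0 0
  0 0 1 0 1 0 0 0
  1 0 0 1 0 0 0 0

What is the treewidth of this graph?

2

A width-2 tree decomposition is:
Bags: B1 = {1, 4, 6}  B2 = {1, 5, 6}  B3 = {3, 5, 6}  B4 = {3, 6, 7}  B5 = {0, 6, 7}  B6 = {0, 2, 6}
Tree: B1–B2, B2–B3, B3–B4, B4–B5, B5–B6
Every bag has size at most 3, so the width is 3 − 1 = 2 and tw(G) ≤ 2. Since 6–4–1–5–3–7–0–2–6 is a cycle in G, G is not acyclic. Forests are exactly the graphs of treewidth ≤ 1, so tw(G) ≥ 2. The upper and lower bounds meet at 2, so that is the treewidth.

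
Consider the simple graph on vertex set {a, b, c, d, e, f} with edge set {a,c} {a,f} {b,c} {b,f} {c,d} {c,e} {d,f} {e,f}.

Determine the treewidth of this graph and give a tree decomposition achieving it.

Treewidth 2.
One such decomposition:
Bags: B1 = {b, c, f}  B2 = {c, d, f}  B3 = {a, c, f}  B4 = {c, e, f}
Tree: B1–B2, B2–B3, B3–B4

Each bag holds 3 vertices, so the decomposition has width 2, which upper-bounds the treewidth. The edges b–c–d–f–b form a cycle, so G is not a tree and its treewidth is at least 2. Therefore the treewidth is 2.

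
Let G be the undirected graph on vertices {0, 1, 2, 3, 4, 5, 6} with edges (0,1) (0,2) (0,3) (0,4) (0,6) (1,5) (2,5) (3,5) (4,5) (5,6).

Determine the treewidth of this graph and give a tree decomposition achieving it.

Treewidth 2.
One optimal decomposition is:
Bags: B1 = {0, 3, 5}  B2 = {0, 1, 5}  B3 = {0, 2, 5}  B4 = {0, 4, 5}  B5 = {0, 5, 6}
Tree: B1–B2, B2–B3, B3–B4, B4–B5

Each bag holds 3 vertices, so the decomposition has width 2, which upper-bounds the treewidth. Since 0–3–5–1–0 is a cycle in G, G is not acyclic. Forests are exactly the graphs of treewidth ≤ 1, so tw(G) ≥ 2. Combining the bounds, tw(G) = 2.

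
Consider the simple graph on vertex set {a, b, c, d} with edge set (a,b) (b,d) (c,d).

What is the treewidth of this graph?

A width-1 tree decomposition is:
Bags: B1 = {c, d}  B2 = {b, d}  B3 = {a, b}
Tree: B1–B2, B2–B3
The largest bag has 2 vertices, giving width 1; this decomposition certifies tw(G) ≤ 1. Since G has at least one edge (e.g. c–d), it is not an edgeless graph, so tw(G) ≥ 1. Combining the bounds, tw(G) = 1.

1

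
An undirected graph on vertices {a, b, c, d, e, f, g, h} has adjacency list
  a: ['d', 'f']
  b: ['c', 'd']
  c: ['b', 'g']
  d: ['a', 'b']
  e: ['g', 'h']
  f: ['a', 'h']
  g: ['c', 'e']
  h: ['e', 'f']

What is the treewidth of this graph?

2

A width-2 tree decomposition is:
Bags: B1 = {e, g, h}  B2 = {c, g, h}  B3 = {b, c, h}  B4 = {b, d, h}  B5 = {a, d, h}  B6 = {a, f, h}
Tree: B1–B2, B2–B3, B3–B4, B4–B5, B5–B6
The largest bag has 3 vertices, giving width 2; this decomposition certifies tw(G) ≤ 2. For the lower bound, G contains the cycle h–e–g–c–b–d–a–f–h, so G is not a forest; only forests have treewidth ≤ 1, hence tw(G) ≥ 2. Hence tw(G) = 2 exactly.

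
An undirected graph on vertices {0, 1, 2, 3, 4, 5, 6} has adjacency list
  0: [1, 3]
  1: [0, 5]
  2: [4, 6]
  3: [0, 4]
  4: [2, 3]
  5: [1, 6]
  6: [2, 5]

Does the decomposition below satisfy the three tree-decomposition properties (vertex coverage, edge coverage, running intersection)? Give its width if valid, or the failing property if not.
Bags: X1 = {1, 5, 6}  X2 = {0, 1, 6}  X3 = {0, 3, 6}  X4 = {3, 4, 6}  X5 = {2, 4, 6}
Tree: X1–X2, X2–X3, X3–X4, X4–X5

Yes; width 2.

Checking the three conditions: (i) the bags cover all of {0, 1, 2, 3, 4, 5, 6}; (ii) for each edge, some bag contains both endpoints; (iii) the bags containing any fixed vertex form a subtree. All hold, so the decomposition is valid with width 3 − 1 = 2.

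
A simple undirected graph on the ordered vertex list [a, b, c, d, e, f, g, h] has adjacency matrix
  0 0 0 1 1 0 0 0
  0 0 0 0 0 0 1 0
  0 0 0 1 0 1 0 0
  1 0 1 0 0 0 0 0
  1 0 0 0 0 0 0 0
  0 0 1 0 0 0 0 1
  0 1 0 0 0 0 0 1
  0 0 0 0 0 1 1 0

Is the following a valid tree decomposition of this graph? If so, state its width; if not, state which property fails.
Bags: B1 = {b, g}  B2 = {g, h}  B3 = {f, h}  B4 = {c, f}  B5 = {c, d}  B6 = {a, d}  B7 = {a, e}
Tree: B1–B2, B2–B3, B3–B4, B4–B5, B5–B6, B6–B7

Yes; width 1.

Every vertex of G appears in some bag (union = {a, b, c, d, e, f, g, h}); every edge is covered by a bag; and for each vertex v the set of bags containing v is connected in the bag tree. The decomposition is therefore valid. The largest bag has 2 vertices, so the width is 1.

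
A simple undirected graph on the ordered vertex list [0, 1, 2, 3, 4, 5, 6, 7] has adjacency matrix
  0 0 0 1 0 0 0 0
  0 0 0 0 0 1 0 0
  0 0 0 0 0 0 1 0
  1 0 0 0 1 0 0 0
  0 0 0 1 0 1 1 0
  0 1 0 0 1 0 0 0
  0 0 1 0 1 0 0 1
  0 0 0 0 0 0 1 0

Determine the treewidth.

A width-1 tree decomposition is:
Bags: B1 = {3, 4}  B2 = {4, 5}  B3 = {4, 6}  B4 = {1, 5}  B5 = {6, 7}  B6 = {2, 6}  B7 = {0, 3}
Tree: B1–B2, B2–B3, B2–B4, B3–B5, B3–B6, B1–B7
Each bag holds 2 vertices, so the decomposition has width 1, which upper-bounds the treewidth. G has an edge, so its treewidth is at least 1. The upper and lower bounds meet at 1, so that is the treewidth.

1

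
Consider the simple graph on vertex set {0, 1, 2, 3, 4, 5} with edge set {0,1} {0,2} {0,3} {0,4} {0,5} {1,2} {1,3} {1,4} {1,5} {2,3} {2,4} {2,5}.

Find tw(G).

3

A width-3 tree decomposition is:
Bags: B1 = {0, 1, 2, 3}  B2 = {0, 1, 2, 4}  B3 = {0, 1, 2, 5}
Tree: B1–B2, B1–B3
The largest bag has 4 vertices, giving width 3; this decomposition certifies tw(G) ≤ 3. For the lower bound, the 4 vertices {0, 1, 2, 3} are pairwise adjacent, and any tree decomposition puts a clique entirely inside one bag — forcing width ≥ 3. Hence tw(G) = 3 exactly.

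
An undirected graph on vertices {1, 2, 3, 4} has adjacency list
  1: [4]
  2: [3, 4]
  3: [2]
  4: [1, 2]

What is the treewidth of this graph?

1

A width-1 tree decomposition is:
Bags: B1 = {2, 3}  B2 = {2, 4}  B3 = {1, 4}
Tree: B1–B2, B2–B3
Every bag has size at most 2, so the width is 2 − 1 = 1 and tw(G) ≤ 1. Any graph with an edge has treewidth ≥ 1, and G has the edge 2–3. Combining the bounds, tw(G) = 1.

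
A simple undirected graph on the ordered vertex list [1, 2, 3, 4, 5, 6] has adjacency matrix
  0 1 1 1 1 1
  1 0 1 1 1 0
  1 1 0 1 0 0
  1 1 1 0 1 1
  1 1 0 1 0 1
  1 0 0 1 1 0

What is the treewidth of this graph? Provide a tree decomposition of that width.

Treewidth 3.
Bags: B1 = {1, 2, 4, 5}  B2 = {1, 2, 3, 4}  B3 = {1, 4, 5, 6}
Tree: B1–B2, B1–B3

Every bag has size at most 4, so the width is 4 − 1 = 3 and tw(G) ≤ 3. On the other hand G contains the 4-clique {1, 2, 3, 4}. A clique must lie in a single bag of any decomposition, so no decomposition can have width below 3. Hence tw(G) = 3 exactly.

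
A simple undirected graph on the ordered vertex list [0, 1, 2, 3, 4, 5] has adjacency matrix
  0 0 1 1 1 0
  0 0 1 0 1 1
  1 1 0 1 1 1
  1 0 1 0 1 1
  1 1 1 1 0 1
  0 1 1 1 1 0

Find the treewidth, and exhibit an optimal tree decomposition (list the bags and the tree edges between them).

Every bag has size at most 4, so the width is 4 − 1 = 3 and tw(G) ≤ 3. For the lower bound, the 4 vertices {1, 2, 4, 5} are pairwise adjacent, and any tree decomposition puts a clique entirely inside one bag — forcing width ≥ 3. Hence tw(G) = 3 exactly.

Treewidth 3.
One optimal decomposition is:
Bags: B1 = {0, 2, 3, 4}  B2 = {2, 3, 4, 5}  B3 = {1, 2, 4, 5}
Tree: B1–B2, B2–B3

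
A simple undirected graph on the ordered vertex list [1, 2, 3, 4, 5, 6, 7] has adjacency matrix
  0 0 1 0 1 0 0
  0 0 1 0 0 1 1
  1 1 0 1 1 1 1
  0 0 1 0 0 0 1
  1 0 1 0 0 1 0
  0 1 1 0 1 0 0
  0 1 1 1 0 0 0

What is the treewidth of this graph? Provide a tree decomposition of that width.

Treewidth 2.
One such decomposition:
Bags: B1 = {3, 5, 6}  B2 = {2, 3, 6}  B3 = {1, 3, 5}  B4 = {2, 3, 7}  B5 = {3, 4, 7}
Tree: B1–B2, B1–B3, B2–B4, B4–B5

Each bag holds 3 vertices, so the decomposition has width 2, which upper-bounds the treewidth. On the other hand G contains the 3-clique {1, 3, 5}. A clique must lie in a single bag of any decomposition, so no decomposition can have width below 2. Therefore the treewidth is 2.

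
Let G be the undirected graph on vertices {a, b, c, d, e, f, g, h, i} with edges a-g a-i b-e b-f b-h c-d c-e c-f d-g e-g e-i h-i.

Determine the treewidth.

A width-3 tree decomposition is:
Bags: B1 = {a, d, g, i}  B2 = {d, e, g, i}  B3 = {c, d, e, i}  B4 = {c, e, h, i}  B5 = {b, c, e, h}  B6 = {b, c, f, h}
Tree: B1–B2, B2–B3, B3–B4, B4–B5, B5–B6
Every bag has size at most 4, so the width is 4 − 1 = 3 and tw(G) ≤ 3. For the lower bound: the 4 vertex sets {a,d,g}, {i}, {e}, {b,c,f,h} are disjoint, each induces a connected subgraph, and every pair is joined by at least one edge of G. Contracting each set to a single vertex therefore yields K_{4} as a minor, and since treewidth is minor-monotone, tw(G) ≥ tw(K_{4}) = 3. Hence tw(G) = 3 exactly.

3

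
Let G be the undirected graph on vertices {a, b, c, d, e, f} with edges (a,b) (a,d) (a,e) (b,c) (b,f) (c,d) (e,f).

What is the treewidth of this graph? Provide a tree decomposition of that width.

Treewidth 2.
Bags: B1 = {a, c, d}  B2 = {a, b, c}  B3 = {a, b, e}  B4 = {b, e, f}
Tree: B1–B2, B2–B3, B3–B4

Every bag has size at most 3, so the width is 3 − 1 = 2 and tw(G) ≤ 2. For the lower bound, G contains the cycle d–c–b–a–d, so G is not a forest; only forests have treewidth ≤ 1, hence tw(G) ≥ 2. Therefore the treewidth is 2.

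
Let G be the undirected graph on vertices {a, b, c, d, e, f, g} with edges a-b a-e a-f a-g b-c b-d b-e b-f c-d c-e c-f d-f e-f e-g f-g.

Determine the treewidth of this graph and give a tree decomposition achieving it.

Treewidth 3.
One optimal decomposition is:
Bags: B1 = {a, b, e, f}  B2 = {a, e, f, g}  B3 = {b, c, e, f}  B4 = {b, c, d, f}
Tree: B1–B2, B1–B3, B3–B4

Each bag holds 4 vertices, so the decomposition has width 3, which upper-bounds the treewidth. For the lower bound, the 4 vertices {a, e, f, g} are pairwise adjacent, and any tree decomposition puts a clique entirely inside one bag — forcing width ≥ 3. Combining the bounds, tw(G) = 3.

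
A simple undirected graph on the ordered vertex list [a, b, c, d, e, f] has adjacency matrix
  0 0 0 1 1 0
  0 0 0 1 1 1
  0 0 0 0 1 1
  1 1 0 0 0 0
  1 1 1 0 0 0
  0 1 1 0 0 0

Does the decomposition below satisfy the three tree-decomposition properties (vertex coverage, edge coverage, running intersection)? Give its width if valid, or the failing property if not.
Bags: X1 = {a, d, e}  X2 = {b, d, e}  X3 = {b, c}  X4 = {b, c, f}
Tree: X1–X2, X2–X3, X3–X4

No — edge (e,c) lies in no bag.

A tree decomposition must satisfy three properties: every vertex lies in some bag; for every edge, both endpoints lie together in some bag; and for every vertex, the bags containing it form a connected subtree. Here edge (e,c) lies in no bag, so the decomposition is invalid.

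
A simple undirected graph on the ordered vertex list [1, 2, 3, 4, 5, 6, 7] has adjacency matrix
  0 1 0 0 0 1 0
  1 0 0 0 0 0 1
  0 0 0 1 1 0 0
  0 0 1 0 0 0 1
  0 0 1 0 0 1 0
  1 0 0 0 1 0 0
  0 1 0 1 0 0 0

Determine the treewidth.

A width-2 tree decomposition is:
Bags: B1 = {1, 2, 6}  B2 = {2, 5, 6}  B3 = {2, 3, 5}  B4 = {2, 3, 4}  B5 = {2, 4, 7}
Tree: B1–B2, B2–B3, B3–B4, B4–B5
Each bag holds 3 vertices, so the decomposition has width 2, which upper-bounds the treewidth. The edges 2–1–6–5–3–4–7–2 form a cycle, so G is not a tree and its treewidth is at least 2. Hence tw(G) = 2 exactly.

2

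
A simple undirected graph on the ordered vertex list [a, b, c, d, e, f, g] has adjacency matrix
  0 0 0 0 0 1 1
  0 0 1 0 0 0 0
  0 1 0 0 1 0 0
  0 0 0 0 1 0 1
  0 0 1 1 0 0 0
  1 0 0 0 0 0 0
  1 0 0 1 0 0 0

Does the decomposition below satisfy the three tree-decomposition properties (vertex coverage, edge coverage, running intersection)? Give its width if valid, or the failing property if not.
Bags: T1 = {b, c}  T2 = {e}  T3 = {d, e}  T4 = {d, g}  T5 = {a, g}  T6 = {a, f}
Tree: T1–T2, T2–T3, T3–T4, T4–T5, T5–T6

A tree decomposition must satisfy three properties: every vertex lies in some bag; for every edge, both endpoints lie together in some bag; and for every vertex, the bags containing it form a connected subtree. Here edge (c,e) lies in no bag, so the decomposition is invalid.

No — edge (c,e) lies in no bag.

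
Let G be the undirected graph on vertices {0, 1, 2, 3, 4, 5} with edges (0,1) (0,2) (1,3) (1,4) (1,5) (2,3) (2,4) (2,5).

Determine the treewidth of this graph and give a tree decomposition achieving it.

Treewidth 2.
One optimal decomposition is:
Bags: B1 = {0, 1, 2}  B2 = {1, 2, 3}  B3 = {1, 2, 4}  B4 = {1, 2, 5}
Tree: B1–B2, B2–B3, B3–B4

The largest bag has 3 vertices, giving width 2; this decomposition certifies tw(G) ≤ 2. The edges 1–0–2–3–1 form a cycle, so G is not a tree and its treewidth is at least 2. The upper and lower bounds meet at 2, so that is the treewidth.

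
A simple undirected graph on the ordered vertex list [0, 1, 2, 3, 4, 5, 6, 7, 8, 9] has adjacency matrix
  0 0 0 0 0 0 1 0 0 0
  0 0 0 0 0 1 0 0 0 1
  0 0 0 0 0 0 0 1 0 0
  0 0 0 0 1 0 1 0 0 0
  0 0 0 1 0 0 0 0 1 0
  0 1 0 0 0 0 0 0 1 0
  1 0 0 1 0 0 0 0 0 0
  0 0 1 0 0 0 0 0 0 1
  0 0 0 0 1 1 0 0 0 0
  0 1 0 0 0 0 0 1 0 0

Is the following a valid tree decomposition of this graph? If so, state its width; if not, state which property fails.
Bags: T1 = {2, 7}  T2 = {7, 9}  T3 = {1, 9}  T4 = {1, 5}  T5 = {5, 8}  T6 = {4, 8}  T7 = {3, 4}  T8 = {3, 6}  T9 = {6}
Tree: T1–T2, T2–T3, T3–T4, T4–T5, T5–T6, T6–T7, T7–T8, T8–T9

No — vertex 0 appears in no bag.

A tree decomposition must satisfy three properties: every vertex lies in some bag; for every edge, both endpoints lie together in some bag; and for every vertex, the bags containing it form a connected subtree. Here vertex 0 appears in no bag, so the decomposition is invalid.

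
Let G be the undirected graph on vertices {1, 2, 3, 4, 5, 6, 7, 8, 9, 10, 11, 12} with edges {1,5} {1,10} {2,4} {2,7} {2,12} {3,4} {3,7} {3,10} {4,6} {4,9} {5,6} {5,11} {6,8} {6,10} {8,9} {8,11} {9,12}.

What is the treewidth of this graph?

3

A width-3 tree decomposition is:
Bags: B1 = {1, 5, 10, 11}  B2 = {5, 6, 10, 11}  B3 = {6, 8, 10, 11}  B4 = {3, 6, 8, 10}  B5 = {3, 4, 6, 8}  B6 = {3, 4, 8, 9}  B7 = {3, 4, 7, 9}  B8 = {2, 4, 7, 9}  B9 = {2, 7, 9, 12}
Tree: B1–B2, B2–B3, B3–B4, B4–B5, B5–B6, B6–B7, B7–B8, B8–B9
The largest bag has 4 vertices, giving width 3; this decomposition certifies tw(G) ≤ 3. For the lower bound: the 4 vertex sets {1,5,11}, {10}, {6}, {3,4,8,9} are disjoint, each induces a connected subgraph, and every pair is joined by at least one edge of G. Contracting each set to a single vertex therefore yields K_{4} as a minor, and since treewidth is minor-monotone, tw(G) ≥ tw(K_{4}) = 3. The upper and lower bounds meet at 3, so that is the treewidth.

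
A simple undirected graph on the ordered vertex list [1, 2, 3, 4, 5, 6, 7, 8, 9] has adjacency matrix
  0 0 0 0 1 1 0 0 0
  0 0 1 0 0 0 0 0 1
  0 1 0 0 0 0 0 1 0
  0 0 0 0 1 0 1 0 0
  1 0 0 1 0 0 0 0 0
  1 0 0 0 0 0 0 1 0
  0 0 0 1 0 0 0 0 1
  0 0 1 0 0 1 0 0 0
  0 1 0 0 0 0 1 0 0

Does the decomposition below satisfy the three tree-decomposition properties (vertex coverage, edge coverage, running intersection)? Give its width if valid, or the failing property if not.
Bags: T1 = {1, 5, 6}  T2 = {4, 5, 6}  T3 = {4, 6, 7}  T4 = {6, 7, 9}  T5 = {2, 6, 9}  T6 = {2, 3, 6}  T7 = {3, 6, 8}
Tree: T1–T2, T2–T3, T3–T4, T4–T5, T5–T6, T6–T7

Yes; width 2.

Checking the three conditions: (i) the bags cover all of {1, 2, 3, 4, 5, 6, 7, 8, 9}; (ii) for each edge, some bag contains both endpoints; (iii) the bags containing any fixed vertex form a subtree. All hold, so the decomposition is valid with width 3 − 1 = 2.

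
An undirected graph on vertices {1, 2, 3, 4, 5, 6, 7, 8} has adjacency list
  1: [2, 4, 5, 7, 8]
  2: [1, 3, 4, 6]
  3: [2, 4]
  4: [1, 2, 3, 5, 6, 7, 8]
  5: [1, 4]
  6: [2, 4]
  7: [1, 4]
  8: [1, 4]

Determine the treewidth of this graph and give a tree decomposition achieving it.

The largest bag has 3 vertices, giving width 2; this decomposition certifies tw(G) ≤ 2. Conversely, {1, 4, 8} is a clique of size 3, and the vertices of any clique must share a bag in every tree decomposition; so some bag has ≥ 3 vertices and tw(G) ≥ 2. Combining the bounds, tw(G) = 2.

Treewidth 2.
Bags: B1 = {1, 4, 7}  B2 = {1, 2, 4}  B3 = {2, 3, 4}  B4 = {2, 4, 6}  B5 = {1, 4, 8}  B6 = {1, 4, 5}
Tree: B1–B2, B2–B3, B3–B4, B1–B5, B1–B6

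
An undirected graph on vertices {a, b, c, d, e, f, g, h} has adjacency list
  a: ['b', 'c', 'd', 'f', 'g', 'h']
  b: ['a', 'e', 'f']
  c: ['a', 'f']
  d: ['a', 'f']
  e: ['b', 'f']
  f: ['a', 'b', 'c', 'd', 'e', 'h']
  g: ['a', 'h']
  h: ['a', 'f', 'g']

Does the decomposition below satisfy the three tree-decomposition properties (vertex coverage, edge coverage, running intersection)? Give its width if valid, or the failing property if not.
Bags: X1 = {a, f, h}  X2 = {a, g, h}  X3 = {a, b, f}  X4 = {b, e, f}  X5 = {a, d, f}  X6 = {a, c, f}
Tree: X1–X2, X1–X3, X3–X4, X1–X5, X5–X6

Yes; width 2.

Every vertex of G appears in some bag (union = {a, b, c, d, e, f, g, h}); every edge is covered by a bag; and for each vertex v the set of bags containing v is connected in the bag tree. The decomposition is therefore valid. The largest bag has 3 vertices, so the width is 2.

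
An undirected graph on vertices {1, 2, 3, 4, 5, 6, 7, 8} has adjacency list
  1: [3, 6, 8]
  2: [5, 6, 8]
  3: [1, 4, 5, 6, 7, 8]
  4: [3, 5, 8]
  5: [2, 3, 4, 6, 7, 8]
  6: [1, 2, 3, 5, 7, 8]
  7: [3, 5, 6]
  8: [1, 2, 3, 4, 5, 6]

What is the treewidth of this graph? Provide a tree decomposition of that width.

Every bag has size at most 4, so the width is 4 − 1 = 3 and tw(G) ≤ 3. For the lower bound, the 4 vertices {2, 5, 6, 8} are pairwise adjacent, and any tree decomposition puts a clique entirely inside one bag — forcing width ≥ 3. Combining the bounds, tw(G) = 3.

Treewidth 3.
One such decomposition:
Bags: B1 = {3, 5, 6, 8}  B2 = {2, 5, 6, 8}  B3 = {3, 5, 6, 7}  B4 = {3, 4, 5, 8}  B5 = {1, 3, 6, 8}
Tree: B1–B2, B1–B3, B1–B4, B1–B5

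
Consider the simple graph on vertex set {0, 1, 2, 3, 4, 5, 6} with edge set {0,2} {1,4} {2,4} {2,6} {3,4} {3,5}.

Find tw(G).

1

A width-1 tree decomposition is:
Bags: B1 = {1, 4}  B2 = {2, 4}  B3 = {3, 4}  B4 = {3, 5}  B5 = {0, 2}  B6 = {2, 6}
Tree: B1–B2, B2–B3, B3–B4, B2–B5, B2–B6
Every bag has size at most 2, so the width is 2 − 1 = 1 and tw(G) ≤ 1. G has an edge, so its treewidth is at least 1. Combining the bounds, tw(G) = 1.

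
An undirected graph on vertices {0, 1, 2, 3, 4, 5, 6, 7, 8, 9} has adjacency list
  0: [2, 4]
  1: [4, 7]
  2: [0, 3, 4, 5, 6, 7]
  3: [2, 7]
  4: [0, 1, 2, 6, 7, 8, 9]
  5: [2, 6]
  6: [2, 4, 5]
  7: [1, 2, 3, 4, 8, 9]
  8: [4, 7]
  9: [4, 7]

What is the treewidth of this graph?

2

A width-2 tree decomposition is:
Bags: B1 = {2, 4, 6}  B2 = {2, 4, 7}  B3 = {1, 4, 7}  B4 = {4, 7, 8}  B5 = {0, 2, 4}  B6 = {4, 7, 9}  B7 = {2, 3, 7}  B8 = {2, 5, 6}
Tree: B1–B2, B2–B3, B2–B4, B2–B5, B4–B6, B2–B7, B1–B8
Every bag has size at most 3, so the width is 3 − 1 = 2 and tw(G) ≤ 2. Conversely, {2, 3, 7} is a clique of size 3, and the vertices of any clique must share a bag in every tree decomposition; so some bag has ≥ 3 vertices and tw(G) ≥ 2. Combining the bounds, tw(G) = 2.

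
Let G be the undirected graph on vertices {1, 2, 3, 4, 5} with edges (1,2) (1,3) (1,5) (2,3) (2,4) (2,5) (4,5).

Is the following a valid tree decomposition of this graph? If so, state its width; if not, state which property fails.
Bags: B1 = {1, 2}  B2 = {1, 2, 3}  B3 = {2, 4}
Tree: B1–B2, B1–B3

A tree decomposition must satisfy three properties: every vertex lies in some bag; for every edge, both endpoints lie together in some bag; and for every vertex, the bags containing it form a connected subtree. Here vertex 5 appears in no bag, so the decomposition is invalid.

No — vertex 5 appears in no bag.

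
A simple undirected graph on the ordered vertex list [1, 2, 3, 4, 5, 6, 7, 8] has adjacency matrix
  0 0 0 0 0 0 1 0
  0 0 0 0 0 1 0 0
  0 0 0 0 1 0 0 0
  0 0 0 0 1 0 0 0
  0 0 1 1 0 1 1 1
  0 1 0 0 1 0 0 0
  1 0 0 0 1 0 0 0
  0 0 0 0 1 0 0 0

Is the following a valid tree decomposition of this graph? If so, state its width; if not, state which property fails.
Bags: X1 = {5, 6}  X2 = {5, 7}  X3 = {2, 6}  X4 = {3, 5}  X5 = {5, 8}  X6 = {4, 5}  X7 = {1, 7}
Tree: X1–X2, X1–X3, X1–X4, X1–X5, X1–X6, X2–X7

Yes; width 1.

Vertex coverage: the bags together contain {1, 2, 3, 4, 5, 6, 7, 8}, the full vertex set. Edge coverage: each edge of G has both endpoints in at least one bag. Running intersection: for every vertex, the bags containing it form a connected subtree. All three properties hold, so this is a valid tree decomposition of width max|bag| − 1 = 1, and hence tw(G) ≤ 1.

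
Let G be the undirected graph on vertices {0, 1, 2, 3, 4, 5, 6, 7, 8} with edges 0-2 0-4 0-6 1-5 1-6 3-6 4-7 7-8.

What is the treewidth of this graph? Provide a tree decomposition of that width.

Treewidth 1.
Bags: B1 = {0, 4}  B2 = {0, 6}  B3 = {0, 2}  B4 = {1, 6}  B5 = {1, 5}  B6 = {4, 7}  B7 = {3, 6}  B8 = {7, 8}
Tree: B1–B2, B2–B3, B2–B4, B4–B5, B1–B6, B4–B7, B6–B8

Each bag holds 2 vertices, so the decomposition has width 1, which upper-bounds the treewidth. Any graph with an edge has treewidth ≥ 1, and G has the edge 4–0. The upper and lower bounds meet at 1, so that is the treewidth.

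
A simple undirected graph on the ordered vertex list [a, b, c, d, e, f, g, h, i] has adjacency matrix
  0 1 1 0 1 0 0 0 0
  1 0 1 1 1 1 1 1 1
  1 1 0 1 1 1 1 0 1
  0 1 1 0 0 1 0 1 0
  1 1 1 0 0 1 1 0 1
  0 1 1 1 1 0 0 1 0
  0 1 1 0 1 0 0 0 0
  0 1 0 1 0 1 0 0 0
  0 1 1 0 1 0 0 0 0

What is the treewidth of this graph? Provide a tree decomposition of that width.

Each bag holds 4 vertices, so the decomposition has width 3, which upper-bounds the treewidth. On the other hand G contains the 4-clique {b, d, f, h}. A clique must lie in a single bag of any decomposition, so no decomposition can have width below 3. Combining the bounds, tw(G) = 3.

Treewidth 3.
One optimal decomposition is:
Bags: B1 = {b, d, f, h}  B2 = {b, c, d, f}  B3 = {b, c, e, f}  B4 = {a, b, c, e}  B5 = {b, c, e, g}  B6 = {b, c, e, i}
Tree: B1–B2, B2–B3, B3–B4, B3–B5, B5–B6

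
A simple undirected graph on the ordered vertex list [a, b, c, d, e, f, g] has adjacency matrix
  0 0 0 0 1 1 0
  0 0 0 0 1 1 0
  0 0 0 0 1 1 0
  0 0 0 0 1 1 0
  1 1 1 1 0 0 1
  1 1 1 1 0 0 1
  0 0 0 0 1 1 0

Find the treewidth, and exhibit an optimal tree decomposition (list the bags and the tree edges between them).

The largest bag has 3 vertices, giving width 2; this decomposition certifies tw(G) ≤ 2. Since e–c–f–d–e is a cycle in G, G is not acyclic. Forests are exactly the graphs of treewidth ≤ 1, so tw(G) ≥ 2. Hence tw(G) = 2 exactly.

Treewidth 2.
One optimal decomposition is:
Bags: B1 = {c, e, f}  B2 = {d, e, f}  B3 = {e, f, g}  B4 = {a, e, f}  B5 = {b, e, f}
Tree: B1–B2, B2–B3, B3–B4, B4–B5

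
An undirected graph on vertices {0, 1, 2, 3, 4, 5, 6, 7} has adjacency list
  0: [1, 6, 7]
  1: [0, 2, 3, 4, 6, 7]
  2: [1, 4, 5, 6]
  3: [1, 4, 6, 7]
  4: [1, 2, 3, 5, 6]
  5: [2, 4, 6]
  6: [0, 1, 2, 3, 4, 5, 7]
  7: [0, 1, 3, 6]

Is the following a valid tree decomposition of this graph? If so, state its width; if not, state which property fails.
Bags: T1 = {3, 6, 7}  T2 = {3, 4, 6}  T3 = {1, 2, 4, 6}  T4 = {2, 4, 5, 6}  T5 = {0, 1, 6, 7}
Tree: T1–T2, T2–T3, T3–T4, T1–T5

A tree decomposition must satisfy three properties: every vertex lies in some bag; for every edge, both endpoints lie together in some bag; and for every vertex, the bags containing it form a connected subtree. Here edge (1,3) lies in no bag, so the decomposition is invalid.

No — edge (1,3) lies in no bag.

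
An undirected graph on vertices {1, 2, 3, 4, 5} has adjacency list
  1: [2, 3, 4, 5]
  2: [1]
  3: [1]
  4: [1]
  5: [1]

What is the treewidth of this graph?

1

A width-1 tree decomposition is:
Bags: B1 = {1, 3}  B2 = {1, 2}  B3 = {1, 4}  B4 = {1, 5}
Tree: B1–B2, B1–B3, B2–B4
Every bag has size at most 2, so the width is 2 − 1 = 1 and tw(G) ≤ 1. Since G has at least one edge (e.g. 1–3), it is not an edgeless graph, so tw(G) ≥ 1. Therefore the treewidth is 1.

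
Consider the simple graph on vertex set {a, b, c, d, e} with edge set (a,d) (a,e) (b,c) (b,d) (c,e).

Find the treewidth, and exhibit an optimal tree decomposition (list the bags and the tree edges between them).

Treewidth 2.
Bags: B1 = {b, c, d}  B2 = {c, d, e}  B3 = {a, d, e}
Tree: B1–B2, B2–B3

The largest bag has 3 vertices, giving width 2; this decomposition certifies tw(G) ≤ 2. For the lower bound, G contains the cycle d–b–c–e–a–d, so G is not a forest; only forests have treewidth ≤ 1, hence tw(G) ≥ 2. Hence tw(G) = 2 exactly.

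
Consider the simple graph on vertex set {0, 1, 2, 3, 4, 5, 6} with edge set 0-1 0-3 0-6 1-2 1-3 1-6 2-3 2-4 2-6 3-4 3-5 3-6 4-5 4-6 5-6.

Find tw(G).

3

A width-3 tree decomposition is:
Bags: B1 = {2, 3, 4, 6}  B2 = {1, 2, 3, 6}  B3 = {0, 1, 3, 6}  B4 = {3, 4, 5, 6}
Tree: B1–B2, B2–B3, B1–B4
Every bag has size at most 4, so the width is 4 − 1 = 3 and tw(G) ≤ 3. On the other hand G contains the 4-clique {0, 1, 3, 6}. A clique must lie in a single bag of any decomposition, so no decomposition can have width below 3. The upper and lower bounds meet at 3, so that is the treewidth.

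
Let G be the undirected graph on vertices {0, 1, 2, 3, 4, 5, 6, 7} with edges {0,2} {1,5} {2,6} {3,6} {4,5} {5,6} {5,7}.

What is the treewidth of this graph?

1

A width-1 tree decomposition is:
Bags: B1 = {2, 6}  B2 = {5, 6}  B3 = {5, 7}  B4 = {3, 6}  B5 = {0, 2}  B6 = {1, 5}  B7 = {4, 5}
Tree: B1–B2, B2–B3, B2–B4, B1–B5, B2–B6, B6–B7
Each bag holds 2 vertices, so the decomposition has width 1, which upper-bounds the treewidth. Any graph with an edge has treewidth ≥ 1, and G has the edge 6–2. Therefore the treewidth is 1.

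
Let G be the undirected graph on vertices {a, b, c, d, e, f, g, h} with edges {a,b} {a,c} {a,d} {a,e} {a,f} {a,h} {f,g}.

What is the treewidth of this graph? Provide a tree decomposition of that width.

Treewidth 1.
One optimal decomposition is:
Bags: B1 = {a, f}  B2 = {a, c}  B3 = {f, g}  B4 = {a, e}  B5 = {a, b}  B6 = {a, d}  B7 = {a, h}
Tree: B1–B2, B1–B3, B1–B4, B1–B5, B1–B6, B1–B7

Every bag has size at most 2, so the width is 2 − 1 = 1 and tw(G) ≤ 1. Since G has at least one edge (e.g. a–f), it is not an edgeless graph, so tw(G) ≥ 1. The upper and lower bounds meet at 1, so that is the treewidth.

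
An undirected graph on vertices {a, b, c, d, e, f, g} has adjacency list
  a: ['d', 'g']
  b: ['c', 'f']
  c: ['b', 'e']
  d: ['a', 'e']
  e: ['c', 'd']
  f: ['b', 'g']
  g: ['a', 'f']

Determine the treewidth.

A width-2 tree decomposition is:
Bags: B1 = {b, c, e}  B2 = {b, e, f}  B3 = {e, f, g}  B4 = {a, e, g}  B5 = {a, d, e}
Tree: B1–B2, B2–B3, B3–B4, B4–B5
Each bag holds 3 vertices, so the decomposition has width 2, which upper-bounds the treewidth. Since e–c–b–f–g–a–d–e is a cycle in G, G is not acyclic. Forests are exactly the graphs of treewidth ≤ 1, so tw(G) ≥ 2. The upper and lower bounds meet at 2, so that is the treewidth.

2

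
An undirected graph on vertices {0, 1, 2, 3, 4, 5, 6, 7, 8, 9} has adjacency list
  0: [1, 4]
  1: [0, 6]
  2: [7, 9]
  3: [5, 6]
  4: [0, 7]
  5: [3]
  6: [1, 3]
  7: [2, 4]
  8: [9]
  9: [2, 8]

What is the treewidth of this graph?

1

A width-1 tree decomposition is:
Bags: B1 = {3, 5}  B2 = {3, 6}  B3 = {1, 6}  B4 = {0, 1}  B5 = {0, 4}  B6 = {4, 7}  B7 = {2, 7}  B8 = {2, 9}  B9 = {8, 9}
Tree: B1–B2, B2–B3, B3–B4, B4–B5, B5–B6, B6–B7, B7–B8, B8–B9
Each bag holds 2 vertices, so the decomposition has width 1, which upper-bounds the treewidth. Any graph with an edge has treewidth ≥ 1, and G has the edge 5–3. Hence tw(G) = 1 exactly.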